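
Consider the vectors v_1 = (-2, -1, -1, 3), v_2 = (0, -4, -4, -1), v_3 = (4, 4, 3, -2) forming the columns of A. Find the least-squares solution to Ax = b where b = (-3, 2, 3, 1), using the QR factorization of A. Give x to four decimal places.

x = (-0.9473, -1.4476, -1.2118)

v_1 = (-2, -1, -1, 3); ‖v_1‖ = 3.8730, so q_1 = (-0.5164, -0.2582, -0.2582, 0.7746).
q_1·v_2 = (-0.5164)·0 + (-0.2582)·(-4) + (-0.2582)·(-4) + 0.7746·(-1) = 1.2910.
u_2 = v_2 − 1.2910·q_1 = (0.6667, -3.6667, -3.6667, -2.0000).
‖u_2‖ = 5.5976, so q_2 = (0.1191, -0.6550, -0.6550, -0.3573).
q_1·v_3 = (-0.5164)·4 + (-0.2582)·4 + (-0.2582)·3 + 0.7746·(-2) = -5.4222; q_2·v_3 = 0.1191·4 + (-0.6550)·4 + (-0.6550)·3 + (-0.3573)·(-2) = -3.3943.
u_3 = v_3 + 5.4222·q_1 + 3.3943·q_2 = (1.6043, 0.3766, -0.6234, 0.9872).
‖u_3‖ = 2.0196, so q_3 = (0.7943, 0.1865, -0.3087, 0.4888).
Qᵀb = (1.0328, -3.9898, -2.4473).
Back-substitute: x_3 = -2.4473/2.0196 = -1.2118.
x_2 = (-3.9898 + 3.3943·(-1.2118))/5.5976 = -1.4476.
x_1 = (1.0328 − 1.2910·(-1.4476) + 5.4222·(-1.2118))/3.8730 = -0.9473.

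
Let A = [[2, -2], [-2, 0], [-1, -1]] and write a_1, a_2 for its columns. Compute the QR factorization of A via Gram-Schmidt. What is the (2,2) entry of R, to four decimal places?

r_{22} = 2.0000

a_1 = (2, -2, -1); ‖a_1‖ = 3.0000, so e_1 = (0.6667, -0.6667, -0.3333).
e_1·a_2 = 0.6667·(-2) + (-0.6667)·0 + (-0.3333)·(-1) = -1.0000.
u_2 = a_2 + 1.0000·e_1 = (-1.3333, -0.6667, -1.3333).
r_{22} = ‖u_2‖ = 2.0000.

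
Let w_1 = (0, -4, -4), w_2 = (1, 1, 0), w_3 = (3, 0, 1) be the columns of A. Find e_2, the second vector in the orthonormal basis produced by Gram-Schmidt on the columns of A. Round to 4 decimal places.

e_1 = w_1/‖w_1‖ = (0, -4, -4)/5.6569 = (0.0000, -0.7071, -0.7071).
r_{12} = e_1·w_2 = -0.7071.
u_2 = w_2 + 0.7071·e_1 = (1.0000, 0.5000, -0.5000).
‖u_2‖ = 1.2247, so e_2 = (0.8165, 0.4082, -0.4082).

e_2 = (0.8165, 0.4082, -0.4082)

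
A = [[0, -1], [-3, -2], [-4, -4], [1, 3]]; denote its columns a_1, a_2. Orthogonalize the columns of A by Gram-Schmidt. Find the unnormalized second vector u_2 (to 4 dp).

u_2 = (-1.0000, 0.8846, -0.1538, 2.0385)

a_1 = (0, -3, -4, 1); ‖a_1‖ = 5.0990, so e_1 = (0.0000, -0.5883, -0.7845, 0.1961).
e_1·a_2 = 0.0000·(-1) + (-0.5883)·(-2) + (-0.7845)·(-4) + 0.1961·3 = 4.9029.
u_2 = a_2 − 4.9029·e_1 = (-1.0000, 0.8846, -0.1538, 2.0385).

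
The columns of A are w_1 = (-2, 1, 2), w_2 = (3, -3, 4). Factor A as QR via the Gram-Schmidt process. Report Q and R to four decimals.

Q = [[-0.6667, 0.4772], [0.3333, -0.4963], [0.6667, 0.7253]], R = [[3.0000, -0.3333], [0.0000, 5.8214]]

w_1 = (-2, 1, 2); ‖w_1‖ = 3.0000, so q_1 = (-0.6667, 0.3333, 0.6667).
q_1·w_2 = (-0.6667)·3 + 0.3333·(-3) + 0.6667·4 = -0.3333.
u_2 = w_2 + 0.3333·q_1 = (2.7778, -2.8889, 4.2222).
‖u_2‖ = 5.8214, so q_2 = (0.4772, -0.4963, 0.7253).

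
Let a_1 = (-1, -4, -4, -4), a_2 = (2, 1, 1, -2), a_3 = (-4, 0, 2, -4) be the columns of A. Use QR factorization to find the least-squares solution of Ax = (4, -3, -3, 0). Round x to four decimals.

a_1 = (-1, -4, -4, -4); ‖a_1‖ = 7.0000, so e_1 = (-0.1429, -0.5714, -0.5714, -0.5714).
e_1·a_2 = (-0.1429)·2 + (-0.5714)·1 + (-0.5714)·1 + (-0.5714)·(-2) = -0.2857.
u_2 = a_2 + 0.2857·e_1 = (1.9592, 0.8367, 0.8367, -2.1633).
‖u_2‖ = 3.1493, so e_2 = (0.6221, 0.2657, 0.2657, -0.6869).
e_1·a_3 = (-0.1429)·(-4) + (-0.5714)·0 + (-0.5714)·2 + (-0.5714)·(-4) = 1.7143; e_2·a_3 = 0.6221·(-4) + 0.2657·0 + 0.2657·2 + (-0.6869)·(-4) = 0.7906.
u_3 = a_3 − 1.7143·e_1 − 0.7906·e_2 = (-4.2469, 0.7695, 2.7695, -2.4774).
‖u_3‖ = 5.6953, so e_3 = (-0.7457, 0.1351, 0.4863, -0.4350).
Qᵀb = (2.8571, 0.8943, -4.8470).
Back-substitute: x_3 = -4.8470/5.6953 = -0.8511.
x_2 = (0.8943 − 0.7906·(-0.8511))/3.1493 = 0.4976.
x_1 = (2.8571 + 0.2857·0.4976 − 1.7143·(-0.8511))/7.0000 = 0.6369.

x = (0.6369, 0.4976, -0.8511)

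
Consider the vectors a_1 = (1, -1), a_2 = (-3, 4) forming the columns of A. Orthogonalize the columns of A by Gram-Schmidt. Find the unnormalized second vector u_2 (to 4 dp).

u_2 = (0.5000, 0.5000)

q_1 = a_1/‖a_1‖ = (1, -1)/1.4142 = (0.7071, -0.7071).
r_{12} = q_1·a_2 = -4.9497.
u_2 = a_2 + 4.9497·q_1 = (0.5000, 0.5000).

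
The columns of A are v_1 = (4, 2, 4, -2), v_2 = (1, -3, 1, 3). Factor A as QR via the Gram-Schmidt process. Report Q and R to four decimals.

Q = [[0.6325, 0.3162], [0.3162, -0.6325], [0.6325, 0.3162], [-0.3162, 0.6325]], R = [[6.3246, -0.6325], [0.0000, 4.4272]]

v_1 = (4, 2, 4, -2); ‖v_1‖ = 6.3246, so e_1 = (0.6325, 0.3162, 0.6325, -0.3162).
e_1·v_2 = 0.6325·1 + 0.3162·(-3) + 0.6325·1 + (-0.3162)·3 = -0.6325.
u_2 = v_2 + 0.6325·e_1 = (1.4000, -2.8000, 1.4000, 2.8000).
‖u_2‖ = 4.4272, so e_2 = (0.3162, -0.6325, 0.3162, 0.6325).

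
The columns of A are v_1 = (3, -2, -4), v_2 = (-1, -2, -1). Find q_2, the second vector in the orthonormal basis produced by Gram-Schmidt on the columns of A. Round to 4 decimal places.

v_1 = (3, -2, -4); ‖v_1‖ = 5.3852, so q_1 = (0.5571, -0.3714, -0.7428).
q_1·v_2 = 0.5571·(-1) + (-0.3714)·(-2) + (-0.7428)·(-1) = 0.9285.
u_2 = v_2 − 0.9285·q_1 = (-1.5172, -1.6552, -0.3103).
‖u_2‖ = 2.2667, so q_2 = (-0.6694, -0.7302, -0.1369).

q_2 = (-0.6694, -0.7302, -0.1369)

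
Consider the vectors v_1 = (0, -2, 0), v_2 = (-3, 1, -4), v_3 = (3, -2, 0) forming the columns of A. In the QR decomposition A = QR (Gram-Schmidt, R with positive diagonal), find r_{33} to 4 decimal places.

r_{33} = 2.4000

v_1 = (0, -2, 0); ‖v_1‖ = 2.0000, so e_1 = (0.0000, -1.0000, 0.0000).
e_1·v_2 = 0.0000·(-3) + (-1.0000)·1 + 0.0000·(-4) = -1.0000.
u_2 = v_2 + 1.0000·e_1 = (-3.0000, 0.0000, -4.0000).
‖u_2‖ = 5.0000, so e_2 = (-0.6000, 0.0000, -0.8000).
e_1·v_3 = 0.0000·3 + (-1.0000)·(-2) + 0.0000·0 = 2.0000; e_2·v_3 = (-0.6000)·3 + 0.0000·(-2) + (-0.8000)·0 = -1.8000.
u_3 = v_3 − 2.0000·e_1 + 1.8000·e_2 = (1.9200, 0.0000, -1.4400).
r_{33} = ‖u_3‖ = 2.4000.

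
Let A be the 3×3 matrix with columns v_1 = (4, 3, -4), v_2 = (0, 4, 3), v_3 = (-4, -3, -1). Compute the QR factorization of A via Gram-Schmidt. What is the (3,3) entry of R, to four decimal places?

e_1 = v_1/‖v_1‖ = (4, 3, -4)/6.4031 = (0.6247, 0.4685, -0.6247).
r_{12} = e_1·v_2 = 0.0000.
u_2 = v_2 + 0.0000·e_1 = (0.0000, 4.0000, 3.0000).
‖u_2‖ = 5.0000, so e_2 = (0.0000, 0.8000, 0.6000).
r_{13} = e_1·v_3 = -3.2796; r_{23} = e_2·v_3 = -3.0000.
u_3 = v_3 + 3.2796·e_1 + 3.0000·e_2 = (-1.9512, 0.9366, -1.2488).
r_{33} = ‖u_3‖ = 2.4988.

r_{33} = 2.4988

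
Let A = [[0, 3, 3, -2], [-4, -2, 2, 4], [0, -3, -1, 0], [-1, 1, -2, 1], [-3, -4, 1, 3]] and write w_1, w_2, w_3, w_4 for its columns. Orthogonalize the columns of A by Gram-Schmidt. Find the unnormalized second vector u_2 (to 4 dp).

w_1 = (0, -4, 0, -1, -3); ‖w_1‖ = 5.0990, so q_1 = (0.0000, -0.7845, 0.0000, -0.1961, -0.5883).
q_1·w_2 = 0.0000·3 + (-0.7845)·(-2) + 0.0000·(-3) + (-0.1961)·1 + (-0.5883)·(-4) = 3.7262.
u_2 = w_2 − 3.7262·q_1 = (3.0000, 0.9231, -3.0000, 1.7308, -1.8077).

u_2 = (3.0000, 0.9231, -3.0000, 1.7308, -1.8077)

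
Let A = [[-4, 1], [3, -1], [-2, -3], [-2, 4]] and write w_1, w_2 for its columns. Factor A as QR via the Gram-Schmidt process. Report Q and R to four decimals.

q_1 = w_1/‖w_1‖ = (-4, 3, -2, -2)/5.7446 = (-0.6963, 0.5222, -0.3482, -0.3482).
r_{12} = q_1·w_2 = -1.5667.
u_2 = w_2 + 1.5667·q_1 = (-0.0909, -0.1818, -3.5455, 3.4545).
‖u_2‖ = 4.9543, so q_2 = (-0.0183, -0.0367, -0.7156, 0.6973).

Q = [[-0.6963, -0.0183], [0.5222, -0.0367], [-0.3482, -0.7156], [-0.3482, 0.6973]], R = [[5.7446, -1.5667], [0.0000, 4.9543]]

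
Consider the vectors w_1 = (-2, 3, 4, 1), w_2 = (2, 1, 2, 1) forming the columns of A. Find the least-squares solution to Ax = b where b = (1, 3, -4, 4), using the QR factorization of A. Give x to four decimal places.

x = (-0.2458, 0.2966)

e_1 = w_1/‖w_1‖ = (-2, 3, 4, 1)/5.4772 = (-0.3651, 0.5477, 0.7303, 0.1826).
r_{12} = e_1·w_2 = 1.4606.
u_2 = w_2 − 1.4606·e_1 = (2.5333, 0.2000, 0.9333, 0.7333).
‖u_2‖ = 2.8048, so e_2 = (0.9032, 0.0713, 0.3328, 0.2615).
Qᵀb = (-0.9129, 0.8319).
Back-substitute: x_2 = 0.8319/2.8048 = 0.2966.
x_1 = (-0.9129 − 1.4606·0.2966)/5.4772 = -0.2458.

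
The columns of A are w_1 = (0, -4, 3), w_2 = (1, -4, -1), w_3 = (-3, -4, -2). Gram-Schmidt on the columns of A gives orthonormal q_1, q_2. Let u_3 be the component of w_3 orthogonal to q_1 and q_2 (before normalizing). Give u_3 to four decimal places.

w_1 = (0, -4, 3); ‖w_1‖ = 5.0000, so q_1 = (0.0000, -0.8000, 0.6000).
q_1·w_2 = 0.0000·1 + (-0.8000)·(-4) + 0.6000·(-1) = 2.6000.
u_2 = w_2 − 2.6000·q_1 = (1.0000, -1.9200, -2.5600).
‖u_2‖ = 3.3526, so q_2 = (0.2983, -0.5727, -0.7636).
q_1·w_3 = 0.0000·(-3) + (-0.8000)·(-4) + 0.6000·(-2) = 2.0000; q_2·w_3 = 0.2983·(-3) + (-0.5727)·(-4) + (-0.7636)·(-2) = 2.9231.
u_3 = w_3 − 2.0000·q_1 − 2.9231·q_2 = (-3.8719, -0.7260, -0.9680).

u_3 = (-3.8719, -0.7260, -0.9680)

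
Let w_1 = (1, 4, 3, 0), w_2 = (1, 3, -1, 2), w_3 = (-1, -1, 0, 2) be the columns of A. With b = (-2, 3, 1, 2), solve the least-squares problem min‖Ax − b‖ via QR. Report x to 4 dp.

w_1 = (1, 4, 3, 0); ‖w_1‖ = 5.0990, so e_1 = (0.1961, 0.7845, 0.5883, 0.0000).
e_1·w_2 = 0.1961·1 + 0.7845·3 + 0.5883·(-1) + 0.0000·2 = 1.9612.
u_2 = w_2 − 1.9612·e_1 = (0.6154, 1.4615, -2.1538, 2.0000).
‖u_2‖ = 3.3397, so e_2 = (0.1843, 0.4376, -0.6449, 0.5988).
e_1·w_3 = 0.1961·(-1) + 0.7845·(-1) + 0.5883·0 + 0.0000·2 = -0.9806; e_2·w_3 = 0.1843·(-1) + 0.4376·(-1) + (-0.6449)·0 + 0.5988·2 = 0.5758.
u_3 = w_3 + 0.9806·e_1 − 0.5758·e_2 = (-0.9138, -0.4828, 0.9483, 1.6552).
‖u_3‖ = 2.1695, so e_3 = (-0.4212, -0.2225, 0.4371, 0.7629).
Qᵀb = (2.5495, 1.4971, 2.1378).
Back-substitute: x_3 = 2.1378/2.1695 = 0.9853.
x_2 = (1.4971 − 0.5758·0.9853)/3.3397 = 0.2784.
x_1 = (2.5495 − 1.9612·0.2784 + 0.9806·0.9853)/5.0990 = 0.5824.

x = (0.5824, 0.2784, 0.9853)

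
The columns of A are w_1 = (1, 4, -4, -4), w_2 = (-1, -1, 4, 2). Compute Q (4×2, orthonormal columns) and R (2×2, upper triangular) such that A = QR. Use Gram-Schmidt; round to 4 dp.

Q = [[0.1429, -0.1856], [0.5714, 0.6217], [-0.5714, 0.7424], [-0.5714, -0.1670]], R = [[7.0000, -4.1429], [0.0000, 2.1993]]

w_1 = (1, 4, -4, -4); ‖w_1‖ = 7.0000, so q_1 = (0.1429, 0.5714, -0.5714, -0.5714).
q_1·w_2 = 0.1429·(-1) + 0.5714·(-1) + (-0.5714)·4 + (-0.5714)·2 = -4.1429.
u_2 = w_2 + 4.1429·q_1 = (-0.4082, 1.3673, 1.6327, -0.3673).
‖u_2‖ = 2.1993, so q_2 = (-0.1856, 0.6217, 0.7424, -0.1670).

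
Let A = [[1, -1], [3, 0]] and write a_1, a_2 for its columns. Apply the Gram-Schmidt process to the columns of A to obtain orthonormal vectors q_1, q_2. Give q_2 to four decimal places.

a_1 = (1, 3); ‖a_1‖ = 3.1623, so q_1 = (0.3162, 0.9487).
q_1·a_2 = 0.3162·(-1) + 0.9487·0 = -0.3162.
u_2 = a_2 + 0.3162·q_1 = (-0.9000, 0.3000).
‖u_2‖ = 0.9487, so q_2 = (-0.9487, 0.3162).

q_2 = (-0.9487, 0.3162)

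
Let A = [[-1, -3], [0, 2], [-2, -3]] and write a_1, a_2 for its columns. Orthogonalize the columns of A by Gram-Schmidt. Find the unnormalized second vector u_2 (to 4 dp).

q_1 = a_1/‖a_1‖ = (-1, 0, -2)/2.2361 = (-0.4472, 0.0000, -0.8944).
r_{12} = q_1·a_2 = 4.0249.
u_2 = a_2 − 4.0249·q_1 = (-1.2000, 2.0000, 0.6000).

u_2 = (-1.2000, 2.0000, 0.6000)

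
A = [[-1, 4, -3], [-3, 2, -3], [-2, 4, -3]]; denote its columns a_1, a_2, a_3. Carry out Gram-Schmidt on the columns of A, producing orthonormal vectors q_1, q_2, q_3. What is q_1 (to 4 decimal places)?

a_1 = (-1, -3, -2); ‖a_1‖ = 3.7417, so q_1 = (-0.2673, -0.8018, -0.5345).

q_1 = (-0.2673, -0.8018, -0.5345)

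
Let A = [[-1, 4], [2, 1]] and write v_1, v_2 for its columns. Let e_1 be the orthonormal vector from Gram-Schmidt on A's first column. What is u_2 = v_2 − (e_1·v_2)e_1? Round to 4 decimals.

v_1 = (-1, 2); ‖v_1‖ = 2.2361, so e_1 = (-0.4472, 0.8944).
e_1·v_2 = (-0.4472)·4 + 0.8944·1 = -0.8944.
u_2 = v_2 + 0.8944·e_1 = (3.6000, 1.8000).

u_2 = (3.6000, 1.8000)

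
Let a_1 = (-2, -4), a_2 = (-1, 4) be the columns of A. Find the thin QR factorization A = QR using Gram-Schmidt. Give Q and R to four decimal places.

a_1 = (-2, -4); ‖a_1‖ = 4.4721, so e_1 = (-0.4472, -0.8944).
e_1·a_2 = (-0.4472)·(-1) + (-0.8944)·4 = -3.1305.
u_2 = a_2 + 3.1305·e_1 = (-2.4000, 1.2000).
‖u_2‖ = 2.6833, so e_2 = (-0.8944, 0.4472).

Q = [[-0.4472, -0.8944], [-0.8944, 0.4472]], R = [[4.4721, -3.1305], [0.0000, 2.6833]]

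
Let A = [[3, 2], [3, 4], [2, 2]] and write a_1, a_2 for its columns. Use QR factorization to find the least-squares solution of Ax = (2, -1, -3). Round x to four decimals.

e_1 = a_1/‖a_1‖ = (3, 3, 2)/4.6904 = (0.6396, 0.6396, 0.4264).
r_{12} = e_1·a_2 = 4.6904.
u_2 = a_2 − 4.6904·e_1 = (-1.0000, 1.0000, 0.0000).
‖u_2‖ = 1.4142, so e_2 = (-0.7071, 0.7071, 0.0000).
Qᵀb = (-0.6396, -2.1213).
Back-substitute: x_2 = -2.1213/1.4142 = -1.5000.
x_1 = (-0.6396 − 4.6904·(-1.5000))/4.6904 = 1.3636.

x = (1.3636, -1.5000)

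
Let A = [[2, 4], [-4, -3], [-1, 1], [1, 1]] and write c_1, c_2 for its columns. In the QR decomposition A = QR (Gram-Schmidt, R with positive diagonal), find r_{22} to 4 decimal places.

r_{22} = 2.9695

e_1 = c_1/‖c_1‖ = (2, -4, -1, 1)/4.6904 = (0.4264, -0.8528, -0.2132, 0.2132).
r_{12} = e_1·c_2 = 4.2640.
u_2 = c_2 − 4.2640·e_1 = (2.1818, 0.6364, 1.9091, 0.0909).
r_{22} = ‖u_2‖ = 2.9695.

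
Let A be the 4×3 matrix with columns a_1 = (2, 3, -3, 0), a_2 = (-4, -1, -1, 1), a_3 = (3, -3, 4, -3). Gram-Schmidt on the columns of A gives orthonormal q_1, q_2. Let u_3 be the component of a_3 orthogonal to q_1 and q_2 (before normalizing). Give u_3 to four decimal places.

a_1 = (2, 3, -3, 0); ‖a_1‖ = 4.6904, so q_1 = (0.4264, 0.6396, -0.6396, 0.0000).
q_1·a_2 = 0.4264·(-4) + 0.6396·(-1) + (-0.6396)·(-1) + 0.0000·1 = -1.7056.
u_2 = a_2 + 1.7056·q_1 = (-3.2727, 0.0909, -2.0909, 1.0000).
‖u_2‖ = 4.0113, so q_2 = (-0.8159, 0.0227, -0.5212, 0.2493).
q_1·a_3 = 0.4264·3 + 0.6396·(-3) + (-0.6396)·4 + 0.0000·(-3) = -3.1980; q_2·a_3 = (-0.8159)·3 + 0.0227·(-3) + (-0.5212)·4 + 0.2493·(-3) = -5.3485.
u_3 = a_3 + 3.1980·q_1 + 5.3485·q_2 = (0.0000, -0.8333, -0.8333, -1.6667).

u_3 = (0.0000, -0.8333, -0.8333, -1.6667)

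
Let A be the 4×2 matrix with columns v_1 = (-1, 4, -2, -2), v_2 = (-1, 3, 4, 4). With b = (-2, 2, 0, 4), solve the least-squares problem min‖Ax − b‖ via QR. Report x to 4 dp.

x = (0.1499, 0.5821)

v_1 = (-1, 4, -2, -2); ‖v_1‖ = 5.0000, so q_1 = (-0.2000, 0.8000, -0.4000, -0.4000).
q_1·v_2 = (-0.2000)·(-1) + 0.8000·3 + (-0.4000)·4 + (-0.4000)·4 = -0.6000.
u_2 = v_2 + 0.6000·q_1 = (-1.1200, 3.4800, 3.7600, 3.7600).
‖u_2‖ = 6.4529, so q_2 = (-0.1736, 0.5393, 0.5827, 0.5827).
Qᵀb = (0.4000, 3.7564).
Back-substitute: x_2 = 3.7564/6.4529 = 0.5821.
x_1 = (0.4000 + 0.6000·0.5821)/5.0000 = 0.1499.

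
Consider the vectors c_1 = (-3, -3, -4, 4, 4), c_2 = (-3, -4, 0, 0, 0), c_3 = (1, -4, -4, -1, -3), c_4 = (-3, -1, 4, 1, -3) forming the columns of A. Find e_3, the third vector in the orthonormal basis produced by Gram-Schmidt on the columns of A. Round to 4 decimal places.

e_1 = c_1/‖c_1‖ = (-3, -3, -4, 4, 4)/8.1240 = (-0.3693, -0.3693, -0.4924, 0.4924, 0.4924).
r_{12} = e_1·c_2 = 2.5849.
u_2 = c_2 − 2.5849·e_1 = (-2.0455, -3.0455, 1.2727, -1.2727, -1.2727).
‖u_2‖ = 4.2800, so e_2 = (-0.4779, -0.7116, 0.2974, -0.2974, -0.2974).
r_{13} = e_1·c_3 = 1.1078; r_{23} = e_2·c_3 = 2.3683.
u_3 = c_3 − 1.1078·e_1 − 2.3683·e_2 = (2.5409, -1.9057, -4.1588, -0.8412, -2.8412).
‖u_3‖ = 6.0136, so e_3 = (0.4225, -0.3169, -0.6916, -0.1399, -0.4725).

e_3 = (0.4225, -0.3169, -0.6916, -0.1399, -0.4725)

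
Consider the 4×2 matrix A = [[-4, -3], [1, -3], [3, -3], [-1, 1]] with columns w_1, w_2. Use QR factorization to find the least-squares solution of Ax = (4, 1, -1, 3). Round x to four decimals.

w_1 = (-4, 1, 3, -1); ‖w_1‖ = 5.1962, so q_1 = (-0.7698, 0.1925, 0.5774, -0.1925).
q_1·w_2 = (-0.7698)·(-3) + 0.1925·(-3) + 0.5774·(-3) + (-0.1925)·1 = -0.1925.
u_2 = w_2 + 0.1925·q_1 = (-3.1481, -2.9630, -2.8889, 0.9630).
‖u_2‖ = 5.2880, so q_2 = (-0.5953, -0.5603, -0.5463, 0.1821).
Qᵀb = (-4.0415, -1.8490).
Back-substitute: x_2 = -1.8490/5.2880 = -0.3497.
x_1 = (-4.0415 + 0.1925·(-0.3497))/5.1962 = -0.7907.

x = (-0.7907, -0.3497)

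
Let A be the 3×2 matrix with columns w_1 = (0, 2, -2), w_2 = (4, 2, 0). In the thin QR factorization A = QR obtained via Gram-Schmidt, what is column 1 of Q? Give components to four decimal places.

e_1 = w_1/‖w_1‖ = (0, 2, -2)/2.8284 = (0.0000, 0.7071, -0.7071).

e_1 = (0.0000, 0.7071, -0.7071)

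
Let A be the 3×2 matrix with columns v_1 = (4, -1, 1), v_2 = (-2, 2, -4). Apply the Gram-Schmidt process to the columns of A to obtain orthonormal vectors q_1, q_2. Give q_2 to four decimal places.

q_1 = v_1/‖v_1‖ = (4, -1, 1)/4.2426 = (0.9428, -0.2357, 0.2357).
r_{12} = q_1·v_2 = -3.2998.
u_2 = v_2 + 3.2998·q_1 = (1.1111, 1.2222, -3.2222).
‖u_2‖ = 3.6209, so q_2 = (0.3069, 0.3375, -0.8899).

q_2 = (0.3069, 0.3375, -0.8899)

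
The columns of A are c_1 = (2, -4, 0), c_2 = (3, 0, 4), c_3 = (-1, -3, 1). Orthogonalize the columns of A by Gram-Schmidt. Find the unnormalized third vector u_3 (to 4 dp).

q_1 = c_1/‖c_1‖ = (2, -4, 0)/4.4721 = (0.4472, -0.8944, 0.0000).
r_{12} = q_1·c_2 = 1.3416.
u_2 = c_2 − 1.3416·q_1 = (2.4000, 1.2000, 4.0000).
‖u_2‖ = 4.8166, so q_2 = (0.4983, 0.2491, 0.8305).
r_{13} = q_1·c_3 = 2.2361; r_{23} = q_2·c_3 = -0.4152.
u_3 = c_3 − 2.2361·q_1 + 0.4152·q_2 = (-1.7931, -0.8966, 1.3448).

u_3 = (-1.7931, -0.8966, 1.3448)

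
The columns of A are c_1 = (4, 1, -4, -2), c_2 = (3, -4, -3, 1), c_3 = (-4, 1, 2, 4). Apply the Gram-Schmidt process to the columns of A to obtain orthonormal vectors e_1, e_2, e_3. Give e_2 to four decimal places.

e_1 = c_1/‖c_1‖ = (4, 1, -4, -2)/6.0828 = (0.6576, 0.1644, -0.6576, -0.3288).
r_{12} = e_1·c_2 = 2.9592.
u_2 = c_2 − 2.9592·e_1 = (1.0541, -4.4865, -1.0541, 1.9730).
‖u_2‖ = 5.1228, so e_2 = (0.2058, -0.8758, -0.2058, 0.3851).

e_2 = (0.2058, -0.8758, -0.2058, 0.3851)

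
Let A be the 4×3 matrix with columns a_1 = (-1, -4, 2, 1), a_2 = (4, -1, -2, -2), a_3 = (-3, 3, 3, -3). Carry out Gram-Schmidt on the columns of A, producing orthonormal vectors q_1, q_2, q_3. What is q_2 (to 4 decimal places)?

q_2 = (0.7711, -0.4326, -0.3009, -0.3573)

a_1 = (-1, -4, 2, 1); ‖a_1‖ = 4.6904, so q_1 = (-0.2132, -0.8528, 0.4264, 0.2132).
q_1·a_2 = (-0.2132)·4 + (-0.8528)·(-1) + 0.4264·(-2) + 0.2132·(-2) = -1.2792.
u_2 = a_2 + 1.2792·q_1 = (3.7273, -2.0909, -1.4545, -1.7273).
‖u_2‖ = 4.8336, so q_2 = (0.7711, -0.4326, -0.3009, -0.3573).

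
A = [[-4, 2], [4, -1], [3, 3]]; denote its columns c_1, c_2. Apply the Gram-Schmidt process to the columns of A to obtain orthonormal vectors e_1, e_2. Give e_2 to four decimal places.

c_1 = (-4, 4, 3); ‖c_1‖ = 6.4031, so e_1 = (-0.6247, 0.6247, 0.4685).
e_1·c_2 = (-0.6247)·2 + 0.6247·(-1) + 0.4685·3 = -0.4685.
u_2 = c_2 + 0.4685·e_1 = (1.7073, -0.7073, 3.2195).
‖u_2‖ = 3.7122, so e_2 = (0.4599, -0.1905, 0.8673).

e_2 = (0.4599, -0.1905, 0.8673)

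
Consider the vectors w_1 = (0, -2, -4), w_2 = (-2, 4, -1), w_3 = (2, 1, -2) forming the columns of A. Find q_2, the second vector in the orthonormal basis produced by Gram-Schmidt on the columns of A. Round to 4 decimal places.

w_1 = (0, -2, -4); ‖w_1‖ = 4.4721, so q_1 = (0.0000, -0.4472, -0.8944).
q_1·w_2 = 0.0000·(-2) + (-0.4472)·4 + (-0.8944)·(-1) = -0.8944.
u_2 = w_2 + 0.8944·q_1 = (-2.0000, 3.6000, -1.8000).
‖u_2‖ = 4.4944, so q_2 = (-0.4450, 0.8010, -0.4005).

q_2 = (-0.4450, 0.8010, -0.4005)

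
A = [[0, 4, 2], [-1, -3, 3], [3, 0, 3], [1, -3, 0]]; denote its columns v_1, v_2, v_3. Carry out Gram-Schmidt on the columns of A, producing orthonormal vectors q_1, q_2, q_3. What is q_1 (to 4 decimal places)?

v_1 = (0, -1, 3, 1); ‖v_1‖ = 3.3166, so q_1 = (0.0000, -0.3015, 0.9045, 0.3015).

q_1 = (0.0000, -0.3015, 0.9045, 0.3015)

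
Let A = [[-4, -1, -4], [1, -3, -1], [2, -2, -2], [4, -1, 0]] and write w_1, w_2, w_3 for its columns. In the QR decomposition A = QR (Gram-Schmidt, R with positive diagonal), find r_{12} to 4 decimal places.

q_1 = w_1/‖w_1‖ = (-4, 1, 2, 4)/6.0828 = (-0.6576, 0.1644, 0.3288, 0.6576).
r_{12} = q_1·w_2 = -1.1508.

r_{12} = -1.1508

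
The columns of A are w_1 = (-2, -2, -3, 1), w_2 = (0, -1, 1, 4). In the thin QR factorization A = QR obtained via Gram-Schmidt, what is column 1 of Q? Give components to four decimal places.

q_1 = (-0.4714, -0.4714, -0.7071, 0.2357)

w_1 = (-2, -2, -3, 1); ‖w_1‖ = 4.2426, so q_1 = (-0.4714, -0.4714, -0.7071, 0.2357).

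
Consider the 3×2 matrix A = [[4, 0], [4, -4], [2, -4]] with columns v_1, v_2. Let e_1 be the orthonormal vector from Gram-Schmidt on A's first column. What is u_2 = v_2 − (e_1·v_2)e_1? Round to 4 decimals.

u_2 = (2.6667, -1.3333, -2.6667)

v_1 = (4, 4, 2); ‖v_1‖ = 6.0000, so e_1 = (0.6667, 0.6667, 0.3333).
e_1·v_2 = 0.6667·0 + 0.6667·(-4) + 0.3333·(-4) = -4.0000.
u_2 = v_2 + 4.0000·e_1 = (2.6667, -1.3333, -2.6667).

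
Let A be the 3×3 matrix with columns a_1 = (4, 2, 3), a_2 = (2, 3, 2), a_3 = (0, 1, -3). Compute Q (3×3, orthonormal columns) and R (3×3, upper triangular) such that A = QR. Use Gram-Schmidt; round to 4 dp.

a_1 = (4, 2, 3); ‖a_1‖ = 5.3852, so q_1 = (0.7428, 0.3714, 0.5571).
q_1·a_2 = 0.7428·2 + 0.3714·3 + 0.5571·2 = 3.7139.
u_2 = a_2 − 3.7139·q_1 = (-0.7586, 1.6207, -0.0690).
‖u_2‖ = 1.7908, so q_2 = (-0.4236, 0.9050, -0.0385).
q_1·a_3 = 0.7428·0 + 0.3714·1 + 0.5571·(-3) = -1.2999; q_2·a_3 = (-0.4236)·0 + 0.9050·1 + (-0.0385)·(-3) = 1.0206.
u_3 = a_3 + 1.2999·q_1 − 1.0206·q_2 = (1.3978, 0.5591, -2.2366).
‖u_3‖ = 2.6961, so q_3 = (0.5185, 0.2074, -0.8296).

Q = [[0.7428, -0.4236, 0.5185], [0.3714, 0.9050, 0.2074], [0.5571, -0.0385, -0.8296]], R = [[5.3852, 3.7139, -1.2999], [0.0000, 1.7908, 1.0206], [0.0000, 0.0000, 2.6961]]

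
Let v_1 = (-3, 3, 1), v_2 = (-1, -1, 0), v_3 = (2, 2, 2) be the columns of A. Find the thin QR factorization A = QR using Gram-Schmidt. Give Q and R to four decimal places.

v_1 = (-3, 3, 1); ‖v_1‖ = 4.3589, so q_1 = (-0.6882, 0.6882, 0.2294).
q_1·v_2 = (-0.6882)·(-1) + 0.6882·(-1) + 0.2294·0 = 0.0000.
u_2 = v_2 + 0.0000·q_1 = (-1.0000, -1.0000, 0.0000).
‖u_2‖ = 1.4142, so q_2 = (-0.7071, -0.7071, 0.0000).
q_1·v_3 = (-0.6882)·2 + 0.6882·2 + 0.2294·2 = 0.4588; q_2·v_3 = (-0.7071)·2 + (-0.7071)·2 + 0.0000·2 = -2.8284.
u_3 = v_3 − 0.4588·q_1 + 2.8284·q_2 = (0.3158, -0.3158, 1.8947).
‖u_3‖ = 1.9467, so q_3 = (0.1622, -0.1622, 0.9733).

Q = [[-0.6882, -0.7071, 0.1622], [0.6882, -0.7071, -0.1622], [0.2294, 0.0000, 0.9733]], R = [[4.3589, 0.0000, 0.4588], [0.0000, 1.4142, -2.8284], [0.0000, 0.0000, 1.9467]]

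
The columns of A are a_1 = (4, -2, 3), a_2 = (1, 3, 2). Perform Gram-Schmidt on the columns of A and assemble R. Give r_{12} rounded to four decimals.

q_1 = a_1/‖a_1‖ = (4, -2, 3)/5.3852 = (0.7428, -0.3714, 0.5571).
r_{12} = q_1·a_2 = 0.7428.

r_{12} = 0.7428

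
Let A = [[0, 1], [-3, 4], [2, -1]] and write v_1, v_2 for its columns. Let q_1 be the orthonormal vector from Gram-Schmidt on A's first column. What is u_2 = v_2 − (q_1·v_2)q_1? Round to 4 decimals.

v_1 = (0, -3, 2); ‖v_1‖ = 3.6056, so q_1 = (0.0000, -0.8321, 0.5547).
q_1·v_2 = 0.0000·1 + (-0.8321)·4 + 0.5547·(-1) = -3.8829.
u_2 = v_2 + 3.8829·q_1 = (1.0000, 0.7692, 1.1538).

u_2 = (1.0000, 0.7692, 1.1538)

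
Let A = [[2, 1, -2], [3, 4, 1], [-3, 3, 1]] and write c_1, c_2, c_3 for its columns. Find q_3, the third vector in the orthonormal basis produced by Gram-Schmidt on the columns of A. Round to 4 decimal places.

q_3 = (-0.8979, 0.3848, -0.2138)

c_1 = (2, 3, -3); ‖c_1‖ = 4.6904, so q_1 = (0.4264, 0.6396, -0.6396).
q_1·c_2 = 0.4264·1 + 0.6396·4 + (-0.6396)·3 = 1.0660.
u_2 = c_2 − 1.0660·q_1 = (0.5455, 3.3182, 3.6818).
‖u_2‖ = 4.9863, so q_2 = (0.1094, 0.6655, 0.7384).
q_1·c_3 = 0.4264·(-2) + 0.6396·1 + (-0.6396)·1 = -0.8528; q_2·c_3 = 0.1094·(-2) + 0.6655·1 + 0.7384·1 = 1.1851.
u_3 = c_3 + 0.8528·q_1 − 1.1851·q_2 = (-1.7660, 0.7569, -0.4205).
‖u_3‖ = 1.9668, so q_3 = (-0.8979, 0.3848, -0.2138).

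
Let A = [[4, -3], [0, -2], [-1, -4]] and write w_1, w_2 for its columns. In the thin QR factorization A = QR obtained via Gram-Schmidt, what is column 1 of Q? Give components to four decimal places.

q_1 = (0.9701, 0.0000, -0.2425)

w_1 = (4, 0, -1); ‖w_1‖ = 4.1231, so q_1 = (0.9701, 0.0000, -0.2425).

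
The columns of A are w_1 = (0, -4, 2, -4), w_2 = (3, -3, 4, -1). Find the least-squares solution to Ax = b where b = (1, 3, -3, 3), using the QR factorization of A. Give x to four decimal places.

w_1 = (0, -4, 2, -4); ‖w_1‖ = 6.0000, so e_1 = (0.0000, -0.6667, 0.3333, -0.6667).
e_1·w_2 = 0.0000·3 + (-0.6667)·(-3) + 0.3333·4 + (-0.6667)·(-1) = 4.0000.
u_2 = w_2 − 4.0000·e_1 = (3.0000, -0.3333, 2.6667, 1.6667).
‖u_2‖ = 4.3589, so e_2 = (0.6882, -0.0765, 0.6118, 0.3824).
Qᵀb = (-5.0000, -0.2294).
Back-substitute: x_2 = -0.2294/4.3589 = -0.0526.
x_1 = (-5.0000 − 4.0000·(-0.0526))/6.0000 = -0.7982.

x = (-0.7982, -0.0526)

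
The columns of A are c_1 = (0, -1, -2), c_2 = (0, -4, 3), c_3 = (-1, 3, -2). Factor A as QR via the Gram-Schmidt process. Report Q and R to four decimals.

q_1 = c_1/‖c_1‖ = (0, -1, -2)/2.2361 = (0.0000, -0.4472, -0.8944).
r_{12} = q_1·c_2 = -0.8944.
u_2 = c_2 + 0.8944·q_1 = (0.0000, -4.4000, 2.2000).
‖u_2‖ = 4.9193, so q_2 = (0.0000, -0.8944, 0.4472).
r_{13} = q_1·c_3 = 0.4472; r_{23} = q_2·c_3 = -3.5777.
u_3 = c_3 − 0.4472·q_1 + 3.5777·q_2 = (-1.0000, 0.0000, 0.0000).
‖u_3‖ = 1.0000, so q_3 = (-1.0000, 0.0000, 0.0000).

Q = [[0.0000, 0.0000, -1.0000], [-0.4472, -0.8944, 0.0000], [-0.8944, 0.4472, 0.0000]], R = [[2.2361, -0.8944, 0.4472], [0.0000, 4.9193, -3.5777], [0.0000, 0.0000, 1.0000]]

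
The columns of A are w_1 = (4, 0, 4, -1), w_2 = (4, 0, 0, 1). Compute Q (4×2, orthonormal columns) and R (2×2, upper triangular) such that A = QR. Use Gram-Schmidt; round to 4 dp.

Q = [[0.6963, 0.6838], [0.0000, 0.0000], [0.6963, -0.5698], [-0.1741, 0.4558]], R = [[5.7446, 2.6112], [0.0000, 3.1909]]

w_1 = (4, 0, 4, -1); ‖w_1‖ = 5.7446, so e_1 = (0.6963, 0.0000, 0.6963, -0.1741).
e_1·w_2 = 0.6963·4 + 0.0000·0 + 0.6963·0 + (-0.1741)·1 = 2.6112.
u_2 = w_2 − 2.6112·e_1 = (2.1818, 0.0000, -1.8182, 1.4545).
‖u_2‖ = 3.1909, so e_2 = (0.6838, 0.0000, -0.5698, 0.4558).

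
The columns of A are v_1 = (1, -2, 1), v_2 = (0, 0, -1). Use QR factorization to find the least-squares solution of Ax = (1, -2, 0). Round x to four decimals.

v_1 = (1, -2, 1); ‖v_1‖ = 2.4495, so q_1 = (0.4082, -0.8165, 0.4082).
q_1·v_2 = 0.4082·0 + (-0.8165)·0 + 0.4082·(-1) = -0.4082.
u_2 = v_2 + 0.4082·q_1 = (0.1667, -0.3333, -0.8333).
‖u_2‖ = 0.9129, so q_2 = (0.1826, -0.3651, -0.9129).
Qᵀb = (2.0412, 0.9129).
Back-substitute: x_2 = 0.9129/0.9129 = 1.0000.
x_1 = (2.0412 + 0.4082·1.0000)/2.4495 = 1.0000.

x = (1.0000, 1.0000)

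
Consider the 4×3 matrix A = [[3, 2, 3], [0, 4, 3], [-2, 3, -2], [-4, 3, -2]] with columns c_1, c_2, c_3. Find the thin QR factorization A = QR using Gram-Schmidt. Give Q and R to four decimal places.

Q = [[0.5571, 0.5640, -0.2973], [0.0000, 0.6959, 0.5917], [-0.3714, 0.3780, -0.7353], [-0.7428, 0.2340, 0.1446]], R = [[5.3852, -2.2283, 3.8996], [0.0000, 5.7476, 2.5558], [0.0000, 0.0000, 2.0642]]

c_1 = (3, 0, -2, -4); ‖c_1‖ = 5.3852, so q_1 = (0.5571, 0.0000, -0.3714, -0.7428).
q_1·c_2 = 0.5571·2 + 0.0000·4 + (-0.3714)·3 + (-0.7428)·3 = -2.2283.
u_2 = c_2 + 2.2283·q_1 = (3.2414, 4.0000, 2.1724, 1.3448).
‖u_2‖ = 5.7476, so q_2 = (0.5640, 0.6959, 0.3780, 0.2340).
q_1·c_3 = 0.5571·3 + 0.0000·3 + (-0.3714)·(-2) + (-0.7428)·(-2) = 3.8996; q_2·c_3 = 0.5640·3 + 0.6959·3 + 0.3780·(-2) + 0.2340·(-2) = 2.5558.
u_3 = c_3 − 3.8996·q_1 − 2.5558·q_2 = (-0.6138, 1.2213, -1.5177, 0.2985).
‖u_3‖ = 2.0642, so q_3 = (-0.2973, 0.5917, -0.7353, 0.1446).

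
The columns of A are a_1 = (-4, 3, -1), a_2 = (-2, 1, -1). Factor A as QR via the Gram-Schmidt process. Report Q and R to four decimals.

a_1 = (-4, 3, -1); ‖a_1‖ = 5.0990, so q_1 = (-0.7845, 0.5883, -0.1961).
q_1·a_2 = (-0.7845)·(-2) + 0.5883·1 + (-0.1961)·(-1) = 2.3534.
u_2 = a_2 − 2.3534·q_1 = (-0.1538, -0.3846, -0.5385).
‖u_2‖ = 0.6794, so q_2 = (-0.2265, -0.5661, -0.7926).

Q = [[-0.7845, -0.2265], [0.5883, -0.5661], [-0.1961, -0.7926]], R = [[5.0990, 2.3534], [0.0000, 0.6794]]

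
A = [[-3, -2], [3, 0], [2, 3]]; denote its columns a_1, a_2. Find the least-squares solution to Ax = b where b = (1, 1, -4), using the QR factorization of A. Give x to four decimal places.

a_1 = (-3, 3, 2); ‖a_1‖ = 4.6904, so q_1 = (-0.6396, 0.6396, 0.4264).
q_1·a_2 = (-0.6396)·(-2) + 0.6396·0 + 0.4264·3 = 2.5584.
u_2 = a_2 − 2.5584·q_1 = (-0.3636, -1.6364, 1.9091).
‖u_2‖ = 2.5406, so q_2 = (-0.1431, -0.6441, 0.7514).
Qᵀb = (-1.7056, -3.7930).
Back-substitute: x_2 = -3.7930/2.5406 = -1.4930.
x_1 = (-1.7056 − 2.5584·(-1.4930))/4.6904 = 0.4507.

x = (0.4507, -1.4930)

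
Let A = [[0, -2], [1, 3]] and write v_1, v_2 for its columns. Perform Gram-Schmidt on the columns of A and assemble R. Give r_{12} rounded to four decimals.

v_1 = (0, 1); ‖v_1‖ = 1.0000, so e_1 = (0.0000, 1.0000).
r_{12} = e_1·v_2 = 3.0000.

r_{12} = 3.0000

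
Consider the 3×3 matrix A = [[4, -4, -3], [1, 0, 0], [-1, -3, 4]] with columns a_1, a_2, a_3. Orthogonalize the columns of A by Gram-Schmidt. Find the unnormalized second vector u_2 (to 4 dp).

a_1 = (4, 1, -1); ‖a_1‖ = 4.2426, so q_1 = (0.9428, 0.2357, -0.2357).
q_1·a_2 = 0.9428·(-4) + 0.2357·0 + (-0.2357)·(-3) = -3.0641.
u_2 = a_2 + 3.0641·q_1 = (-1.1111, 0.7222, -3.7222).

u_2 = (-1.1111, 0.7222, -3.7222)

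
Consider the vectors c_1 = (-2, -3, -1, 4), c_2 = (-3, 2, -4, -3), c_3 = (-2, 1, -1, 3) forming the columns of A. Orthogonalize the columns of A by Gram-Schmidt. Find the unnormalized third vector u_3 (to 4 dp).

c_1 = (-2, -3, -1, 4); ‖c_1‖ = 5.4772, so q_1 = (-0.3651, -0.5477, -0.1826, 0.7303).
q_1·c_2 = (-0.3651)·(-3) + (-0.5477)·2 + (-0.1826)·(-4) + 0.7303·(-3) = -1.4606.
u_2 = c_2 + 1.4606·q_1 = (-3.5333, 1.2000, -4.2667, -1.9333).
‖u_2‖ = 5.9889, so q_2 = (-0.5900, 0.2004, -0.7124, -0.3228).
q_1·c_3 = (-0.3651)·(-2) + (-0.5477)·1 + (-0.1826)·(-1) + 0.7303·3 = 2.5560; q_2·c_3 = (-0.5900)·(-2) + 0.2004·1 + (-0.7124)·(-1) + (-0.3228)·3 = 1.1243.
u_3 = c_3 − 2.5560·q_1 − 1.1243·q_2 = (-0.4033, 2.1747, 0.2677, 1.4963).

u_3 = (-0.4033, 2.1747, 0.2677, 1.4963)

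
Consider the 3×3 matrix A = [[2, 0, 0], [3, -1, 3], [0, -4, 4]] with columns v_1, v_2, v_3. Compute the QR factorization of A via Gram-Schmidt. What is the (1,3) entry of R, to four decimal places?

r_{13} = 2.4962

q_1 = v_1/‖v_1‖ = (2, 3, 0)/3.6056 = (0.5547, 0.8321, 0.0000).
r_{13} = q_1·v_3 = 2.4962.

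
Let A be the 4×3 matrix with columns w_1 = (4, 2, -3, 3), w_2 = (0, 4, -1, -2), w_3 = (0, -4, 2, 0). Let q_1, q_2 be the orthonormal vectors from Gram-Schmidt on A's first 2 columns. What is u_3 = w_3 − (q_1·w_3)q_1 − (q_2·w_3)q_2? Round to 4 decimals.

w_1 = (4, 2, -3, 3); ‖w_1‖ = 6.1644, so q_1 = (0.6489, 0.3244, -0.4867, 0.4867).
q_1·w_2 = 0.6489·0 + 0.3244·4 + (-0.4867)·(-1) + 0.4867·(-2) = 0.8111.
u_2 = w_2 − 0.8111·q_1 = (-0.5263, 3.7368, -0.6053, -2.3947).
‖u_2‖ = 4.5102, so q_2 = (-0.1167, 0.8285, -0.1342, -0.5310).
q_1·w_3 = 0.6489·0 + 0.3244·(-4) + (-0.4867)·2 + 0.4867·0 = -2.2711; q_2·w_3 = (-0.1167)·0 + 0.8285·(-4) + (-0.1342)·2 + (-0.5310)·0 = -3.5825.
u_3 = w_3 + 2.2711·q_1 + 3.5825·q_2 = (1.0556, -0.2950, 0.4140, -0.7969).

u_3 = (1.0556, -0.2950, 0.4140, -0.7969)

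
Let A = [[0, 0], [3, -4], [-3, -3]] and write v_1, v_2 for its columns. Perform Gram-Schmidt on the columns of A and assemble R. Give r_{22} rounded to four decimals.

v_1 = (0, 3, -3); ‖v_1‖ = 4.2426, so e_1 = (0.0000, 0.7071, -0.7071).
e_1·v_2 = 0.0000·0 + 0.7071·(-4) + (-0.7071)·(-3) = -0.7071.
u_2 = v_2 + 0.7071·e_1 = (0.0000, -3.5000, -3.5000).
r_{22} = ‖u_2‖ = 4.9497.

r_{22} = 4.9497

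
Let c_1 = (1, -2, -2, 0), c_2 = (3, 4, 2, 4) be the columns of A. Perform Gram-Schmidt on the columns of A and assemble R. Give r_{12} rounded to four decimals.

e_1 = c_1/‖c_1‖ = (1, -2, -2, 0)/3.0000 = (0.3333, -0.6667, -0.6667, 0.0000).
r_{12} = e_1·c_2 = -3.0000.

r_{12} = -3.0000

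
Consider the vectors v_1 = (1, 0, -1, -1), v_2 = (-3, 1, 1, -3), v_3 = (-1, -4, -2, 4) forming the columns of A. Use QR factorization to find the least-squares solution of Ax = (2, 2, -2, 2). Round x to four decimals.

x = (0.1583, -0.7787, -0.2488)

v_1 = (1, 0, -1, -1); ‖v_1‖ = 1.7321, so e_1 = (0.5774, 0.0000, -0.5774, -0.5774).
e_1·v_2 = 0.5774·(-3) + 0.0000·1 + (-0.5774)·1 + (-0.5774)·(-3) = -0.5774.
u_2 = v_2 + 0.5774·e_1 = (-2.6667, 1.0000, 0.6667, -3.3333).
‖u_2‖ = 4.4347, so e_2 = (-0.6013, 0.2255, 0.1503, -0.7516).
e_1·v_3 = 0.5774·(-1) + 0.0000·(-4) + (-0.5774)·(-2) + (-0.5774)·4 = -1.7321; e_2·v_3 = (-0.6013)·(-1) + 0.2255·(-4) + 0.1503·(-2) + (-0.7516)·4 = -3.6079.
u_3 = v_3 + 1.7321·e_1 + 3.6079·e_2 = (-2.1695, -3.1864, -2.4576, 0.2881).
‖u_3‖ = 4.5807, so e_3 = (-0.4736, -0.6956, -0.5365, 0.0629).
Qᵀb = (1.1547, -2.5556, -1.1396).
Back-substitute: x_3 = -1.1396/4.5807 = -0.2488.
x_2 = (-2.5556 + 3.6079·(-0.2488))/4.4347 = -0.7787.
x_1 = (1.1547 + 0.5774·(-0.7787) + 1.7321·(-0.2488))/1.7321 = 0.1583.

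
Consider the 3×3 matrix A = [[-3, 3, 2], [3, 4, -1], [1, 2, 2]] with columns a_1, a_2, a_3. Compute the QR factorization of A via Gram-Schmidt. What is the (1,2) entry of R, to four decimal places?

q_1 = a_1/‖a_1‖ = (-3, 3, 1)/4.3589 = (-0.6882, 0.6882, 0.2294).
r_{12} = q_1·a_2 = 1.1471.

r_{12} = 1.1471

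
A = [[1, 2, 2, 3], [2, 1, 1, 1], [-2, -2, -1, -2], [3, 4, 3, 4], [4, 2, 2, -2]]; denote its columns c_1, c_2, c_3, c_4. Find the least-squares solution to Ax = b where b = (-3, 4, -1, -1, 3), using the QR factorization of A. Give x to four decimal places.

x = (3.5597, -3.0189, -1.4780, 1.0377)

c_1 = (1, 2, -2, 3, 4); ‖c_1‖ = 5.8310, so q_1 = (0.1715, 0.3430, -0.3430, 0.5145, 0.6860).
q_1·c_2 = 0.1715·2 + 0.3430·1 + (-0.3430)·(-2) + 0.5145·4 + 0.6860·2 = 4.8020.
u_2 = c_2 − 4.8020·q_1 = (1.1765, -0.6471, -0.3529, 1.5294, -1.2941).
‖u_2‖ = 2.4375, so q_2 = (0.4827, -0.2655, -0.1448, 0.6275, -0.5309).
q_1·c_3 = 0.1715·2 + 0.3430·1 + (-0.3430)·(-1) + 0.5145·3 + 0.6860·2 = 3.9445; q_2·c_3 = 0.4827·2 + (-0.2655)·1 + (-0.1448)·(-1) + 0.6275·3 + (-0.5309)·2 = 1.6652.
u_3 = c_3 − 3.9445·q_1 − 1.6652·q_2 = (0.5198, 0.0891, 0.5941, -0.0743, 0.1782).
‖u_3‖ = 0.8175, so q_3 = (0.6358, 0.1090, 0.7267, -0.0908, 0.2180).
q_1·c_4 = 0.1715·3 + 0.3430·1 + (-0.3430)·(-2) + 0.5145·4 + 0.6860·(-2) = 2.2295; q_2·c_4 = 0.4827·3 + (-0.2655)·1 + (-0.1448)·(-2) + 0.6275·4 + (-0.5309)·(-2) = 5.0438; q_3·c_4 = 0.6358·3 + 0.1090·1 + 0.7267·(-2) + (-0.0908)·4 + 0.2180·(-2) = -0.2362.
u_4 = c_4 − 2.2295·q_1 − 5.0438·q_2 + 0.2362·q_3 = (0.3333, 1.6000, -0.3333, -0.3333, -0.8000).
‖u_4‖ = 1.8797, so q_4 = (0.1773, 0.8512, -0.1773, -0.1773, -0.4256).
Qᵀb = (2.7440, -4.5853, -1.4533, 1.9506).
Back-substitute: x_4 = 1.9506/1.8797 = 1.0377.
x_3 = (-1.4533 + 0.2362·1.0377)/0.8175 = -1.4780.
x_2 = (-4.5853 − 1.6652·(-1.4780) − 5.0438·1.0377)/2.4375 = -3.0189.
x_1 = (2.7440 − 4.8020·(-3.0189) − 3.9445·(-1.4780) − 2.2295·1.0377)/5.8310 = 3.5597.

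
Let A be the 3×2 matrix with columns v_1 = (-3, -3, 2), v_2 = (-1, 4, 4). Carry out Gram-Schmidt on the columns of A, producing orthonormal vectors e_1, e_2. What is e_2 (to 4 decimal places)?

e_2 = (-0.1980, 0.6730, 0.7126)

v_1 = (-3, -3, 2); ‖v_1‖ = 4.6904, so e_1 = (-0.6396, -0.6396, 0.4264).
e_1·v_2 = (-0.6396)·(-1) + (-0.6396)·4 + 0.4264·4 = -0.2132.
u_2 = v_2 + 0.2132·e_1 = (-1.1364, 3.8636, 4.0909).
‖u_2‖ = 5.7406, so e_2 = (-0.1980, 0.6730, 0.7126).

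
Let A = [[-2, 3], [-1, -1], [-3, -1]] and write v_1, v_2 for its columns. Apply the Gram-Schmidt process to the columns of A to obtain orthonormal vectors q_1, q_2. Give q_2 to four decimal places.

q_2 = (0.8292, -0.3491, -0.4364)

v_1 = (-2, -1, -3); ‖v_1‖ = 3.7417, so q_1 = (-0.5345, -0.2673, -0.8018).
q_1·v_2 = (-0.5345)·3 + (-0.2673)·(-1) + (-0.8018)·(-1) = -0.5345.
u_2 = v_2 + 0.5345·q_1 = (2.7143, -1.1429, -1.4286).
‖u_2‖ = 3.2733, so q_2 = (0.8292, -0.3491, -0.4364).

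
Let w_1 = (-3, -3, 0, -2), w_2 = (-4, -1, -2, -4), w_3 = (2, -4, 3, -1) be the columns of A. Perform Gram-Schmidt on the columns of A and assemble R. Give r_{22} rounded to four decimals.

r_{22} = 3.5992

w_1 = (-3, -3, 0, -2); ‖w_1‖ = 4.6904, so e_1 = (-0.6396, -0.6396, 0.0000, -0.4264).
e_1·w_2 = (-0.6396)·(-4) + (-0.6396)·(-1) + 0.0000·(-2) + (-0.4264)·(-4) = 4.9036.
u_2 = w_2 − 4.9036·e_1 = (-0.8636, 2.1364, -2.0000, -1.9091).
r_{22} = ‖u_2‖ = 3.5992.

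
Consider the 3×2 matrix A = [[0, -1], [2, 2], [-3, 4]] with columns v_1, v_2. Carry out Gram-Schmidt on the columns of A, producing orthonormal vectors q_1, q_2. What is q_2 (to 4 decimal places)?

v_1 = (0, 2, -3); ‖v_1‖ = 3.6056, so q_1 = (0.0000, 0.5547, -0.8321).
q_1·v_2 = 0.0000·(-1) + 0.5547·2 + (-0.8321)·4 = -2.2188.
u_2 = v_2 + 2.2188·q_1 = (-1.0000, 3.2308, 2.1538).
‖u_2‖ = 4.0096, so q_2 = (-0.2494, 0.8058, 0.5372).

q_2 = (-0.2494, 0.8058, 0.5372)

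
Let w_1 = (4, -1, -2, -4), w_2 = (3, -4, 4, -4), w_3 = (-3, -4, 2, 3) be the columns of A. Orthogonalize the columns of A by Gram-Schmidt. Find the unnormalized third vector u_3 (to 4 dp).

w_1 = (4, -1, -2, -4); ‖w_1‖ = 6.0828, so e_1 = (0.6576, -0.1644, -0.3288, -0.6576).
e_1·w_2 = 0.6576·3 + (-0.1644)·(-4) + (-0.3288)·4 + (-0.6576)·(-4) = 3.9456.
u_2 = w_2 − 3.9456·e_1 = (0.4054, -3.3514, 5.2973, -1.4054).
‖u_2‖ = 6.4368, so e_2 = (0.0630, -0.5207, 0.8230, -0.2183).
e_1·w_3 = 0.6576·(-3) + (-0.1644)·(-4) + (-0.3288)·2 + (-0.6576)·3 = -3.9456; e_2·w_3 = 0.0630·(-3) + (-0.5207)·(-4) + 0.8230·2 + (-0.2183)·3 = 2.8846.
u_3 = w_3 + 3.9456·e_1 − 2.8846·e_2 = (-0.5871, -3.1468, -1.6712, 1.0352).

u_3 = (-0.5871, -3.1468, -1.6712, 1.0352)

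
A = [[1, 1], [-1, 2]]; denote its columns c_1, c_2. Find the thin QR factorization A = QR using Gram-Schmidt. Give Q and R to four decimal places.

Q = [[0.7071, 0.7071], [-0.7071, 0.7071]], R = [[1.4142, -0.7071], [0.0000, 2.1213]]

c_1 = (1, -1); ‖c_1‖ = 1.4142, so q_1 = (0.7071, -0.7071).
q_1·c_2 = 0.7071·1 + (-0.7071)·2 = -0.7071.
u_2 = c_2 + 0.7071·q_1 = (1.5000, 1.5000).
‖u_2‖ = 2.1213, so q_2 = (0.7071, 0.7071).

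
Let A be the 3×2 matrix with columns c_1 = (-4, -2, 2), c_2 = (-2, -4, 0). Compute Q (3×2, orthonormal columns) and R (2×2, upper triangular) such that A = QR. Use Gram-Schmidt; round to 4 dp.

e_1 = c_1/‖c_1‖ = (-4, -2, 2)/4.8990 = (-0.8165, -0.4082, 0.4082).
r_{12} = e_1·c_2 = 3.2660.
u_2 = c_2 − 3.2660·e_1 = (0.6667, -2.6667, -1.3333).
‖u_2‖ = 3.0551, so e_2 = (0.2182, -0.8729, -0.4364).

Q = [[-0.8165, 0.2182], [-0.4082, -0.8729], [0.4082, -0.4364]], R = [[4.8990, 3.2660], [0.0000, 3.0551]]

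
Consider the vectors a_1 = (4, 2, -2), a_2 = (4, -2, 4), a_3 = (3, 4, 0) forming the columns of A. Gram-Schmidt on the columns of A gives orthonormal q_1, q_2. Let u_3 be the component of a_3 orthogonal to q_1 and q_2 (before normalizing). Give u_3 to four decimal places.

u_3 = (-0.3962, 2.3774, 1.5849)

a_1 = (4, 2, -2); ‖a_1‖ = 4.8990, so q_1 = (0.8165, 0.4082, -0.4082).
q_1·a_2 = 0.8165·4 + 0.4082·(-2) + (-0.4082)·4 = 0.8165.
u_2 = a_2 − 0.8165·q_1 = (3.3333, -2.3333, 4.3333).
‖u_2‖ = 5.9442, so q_2 = (0.5608, -0.3925, 0.7290).
q_1·a_3 = 0.8165·3 + 0.4082·4 + (-0.4082)·0 = 4.0825; q_2·a_3 = 0.5608·3 + (-0.3925)·4 + 0.7290·0 = 0.1122.
u_3 = a_3 − 4.0825·q_1 − 0.1122·q_2 = (-0.3962, 2.3774, 1.5849).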